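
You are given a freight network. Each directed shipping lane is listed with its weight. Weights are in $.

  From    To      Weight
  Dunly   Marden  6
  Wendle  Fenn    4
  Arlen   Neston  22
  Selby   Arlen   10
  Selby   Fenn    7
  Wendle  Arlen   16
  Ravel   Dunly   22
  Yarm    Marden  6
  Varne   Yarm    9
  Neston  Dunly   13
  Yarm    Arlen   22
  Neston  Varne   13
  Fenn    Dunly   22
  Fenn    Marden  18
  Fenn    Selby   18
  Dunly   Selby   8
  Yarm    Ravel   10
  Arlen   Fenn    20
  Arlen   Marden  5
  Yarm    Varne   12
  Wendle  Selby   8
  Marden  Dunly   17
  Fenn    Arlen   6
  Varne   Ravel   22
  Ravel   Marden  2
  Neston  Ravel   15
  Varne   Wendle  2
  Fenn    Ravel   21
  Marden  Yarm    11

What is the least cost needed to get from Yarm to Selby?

$22

Enumerating some paths:
Yarm–Varne–Wendle–Selby: 12+2+8 = 22
Yarm–Marden–Dunly–Selby: 6+17+8 = 31
Yarm–Varne–Wendle–Fenn–Selby: 12+2+4+18 = 36
Cheapest is Yarm–Varne–Wendle–Selby at $22.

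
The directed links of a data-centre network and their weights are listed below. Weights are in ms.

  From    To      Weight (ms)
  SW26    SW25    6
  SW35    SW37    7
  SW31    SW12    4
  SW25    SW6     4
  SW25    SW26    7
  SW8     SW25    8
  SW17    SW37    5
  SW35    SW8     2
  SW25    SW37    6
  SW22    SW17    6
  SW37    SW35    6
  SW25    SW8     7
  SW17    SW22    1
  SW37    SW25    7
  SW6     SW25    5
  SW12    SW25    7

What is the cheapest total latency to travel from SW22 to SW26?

25 ms

Settle nodes by increasing distance from SW22:
SW22: 0
SW17: 6  (via SW22)
SW37: 11  (via SW17)
SW35: 17  (via SW37)
SW25: 18  (via SW37)
SW8: 19  (via SW35)
SW6: 22  (via SW25)
SW26: 25  (via SW25)
Shortest route: SW22 → SW17 → SW37 → SW25 → SW26 = 25 ms.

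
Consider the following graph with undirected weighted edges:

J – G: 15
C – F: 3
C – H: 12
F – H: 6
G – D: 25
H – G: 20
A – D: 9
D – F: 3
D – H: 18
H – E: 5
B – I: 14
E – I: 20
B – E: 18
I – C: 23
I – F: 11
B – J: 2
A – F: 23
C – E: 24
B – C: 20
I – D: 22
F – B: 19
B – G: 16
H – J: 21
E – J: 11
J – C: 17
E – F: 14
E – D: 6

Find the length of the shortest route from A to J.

26

Candidate routes:
A–D–E–J: 9+6+11 = 26
A–D–F–B–J: 9+3+19+2 = 33
A–D–F–H–E–J: 9+3+6+5+11 = 34
A–D–F–C–J: 9+3+3+17 = 32
Cheapest is A–D–E–J at 26.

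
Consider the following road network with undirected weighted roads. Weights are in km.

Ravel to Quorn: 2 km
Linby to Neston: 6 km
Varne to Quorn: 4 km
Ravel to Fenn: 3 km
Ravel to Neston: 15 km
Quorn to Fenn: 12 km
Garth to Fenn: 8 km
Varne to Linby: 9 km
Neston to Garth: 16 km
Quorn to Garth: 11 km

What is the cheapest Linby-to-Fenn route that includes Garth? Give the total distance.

Best Linby to Garth: Linby → Neston → Garth costing 22
Shortest Garth→Fenn: Garth → Fenn = 8
Total via Garth: 22 + 8 = 30 km.

30 km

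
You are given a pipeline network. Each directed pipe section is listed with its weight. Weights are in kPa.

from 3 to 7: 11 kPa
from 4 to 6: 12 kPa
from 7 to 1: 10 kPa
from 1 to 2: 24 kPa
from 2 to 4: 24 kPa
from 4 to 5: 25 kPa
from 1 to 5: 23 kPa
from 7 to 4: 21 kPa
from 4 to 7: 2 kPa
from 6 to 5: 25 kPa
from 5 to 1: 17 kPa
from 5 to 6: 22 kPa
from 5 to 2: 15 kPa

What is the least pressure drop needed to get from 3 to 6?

44 kPa

Compare a few routes:
3 → 7 → 4 → 6: 11+21+12 = 44
3 → 7 → 1 → 5 → 6: 11+10+23+22 = 66
3 → 7 → 1 → 2 → 4 → 6: 11+10+24+24+12 = 81
3 → 7 → 4 → 5 → 6: 11+21+25+22 = 79
Cheapest is 3 → 7 → 4 → 6 at 44 kPa.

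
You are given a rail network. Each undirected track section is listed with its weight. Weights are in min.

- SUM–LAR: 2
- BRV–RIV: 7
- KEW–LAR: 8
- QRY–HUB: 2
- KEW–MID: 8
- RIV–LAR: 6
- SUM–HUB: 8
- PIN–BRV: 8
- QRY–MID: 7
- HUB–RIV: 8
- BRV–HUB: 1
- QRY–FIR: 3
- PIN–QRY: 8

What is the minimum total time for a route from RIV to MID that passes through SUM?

25 min

Shortest RIV→SUM: RIV → LAR → SUM = 8
Best SUM to MID: SUM → HUB → QRY → MID costing 17
Total via SUM: 8 + 17 = 25 min.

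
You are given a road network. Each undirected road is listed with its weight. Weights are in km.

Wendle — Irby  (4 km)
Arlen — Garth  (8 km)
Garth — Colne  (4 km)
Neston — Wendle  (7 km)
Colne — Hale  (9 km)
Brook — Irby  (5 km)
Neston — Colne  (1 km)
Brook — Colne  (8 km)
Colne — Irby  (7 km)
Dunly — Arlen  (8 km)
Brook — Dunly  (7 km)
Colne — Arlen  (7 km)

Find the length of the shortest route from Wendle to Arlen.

15 km

Candidate routes:
Wendle–Neston–Colne–Arlen: 7+1+7 = 15
Wendle–Irby–Colne–Arlen: 4+7+7 = 18
Wendle–Neston–Colne–Garth–Arlen: 7+1+4+8 = 20
The minimum is 15 km via Wendle–Neston–Colne–Arlen.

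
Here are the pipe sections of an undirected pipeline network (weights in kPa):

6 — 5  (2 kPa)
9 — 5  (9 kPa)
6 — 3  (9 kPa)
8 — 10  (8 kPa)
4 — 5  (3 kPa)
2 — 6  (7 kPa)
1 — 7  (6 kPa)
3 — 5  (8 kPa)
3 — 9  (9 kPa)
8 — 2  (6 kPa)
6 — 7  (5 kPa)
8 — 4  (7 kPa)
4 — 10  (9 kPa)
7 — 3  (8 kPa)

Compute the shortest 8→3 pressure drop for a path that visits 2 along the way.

22 kPa

Shortest 8→2: 8 → 2 = 6
Best 2 to 3: 2 → 6 → 3 costing 16
Total via 2: 6 + 16 = 22 kPa.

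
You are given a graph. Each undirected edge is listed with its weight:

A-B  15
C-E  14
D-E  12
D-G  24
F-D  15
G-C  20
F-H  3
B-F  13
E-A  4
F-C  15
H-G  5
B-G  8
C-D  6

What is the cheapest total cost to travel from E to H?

30

Candidate routes:
E → A → B → F → H: 4+15+13+3 = 35
E → A → B → G → H: 4+15+8+5 = 32
E → D → F → H: 12+15+3 = 30
E → C → F → H: 14+15+3 = 32
The minimum is 30 via E → D → F → H.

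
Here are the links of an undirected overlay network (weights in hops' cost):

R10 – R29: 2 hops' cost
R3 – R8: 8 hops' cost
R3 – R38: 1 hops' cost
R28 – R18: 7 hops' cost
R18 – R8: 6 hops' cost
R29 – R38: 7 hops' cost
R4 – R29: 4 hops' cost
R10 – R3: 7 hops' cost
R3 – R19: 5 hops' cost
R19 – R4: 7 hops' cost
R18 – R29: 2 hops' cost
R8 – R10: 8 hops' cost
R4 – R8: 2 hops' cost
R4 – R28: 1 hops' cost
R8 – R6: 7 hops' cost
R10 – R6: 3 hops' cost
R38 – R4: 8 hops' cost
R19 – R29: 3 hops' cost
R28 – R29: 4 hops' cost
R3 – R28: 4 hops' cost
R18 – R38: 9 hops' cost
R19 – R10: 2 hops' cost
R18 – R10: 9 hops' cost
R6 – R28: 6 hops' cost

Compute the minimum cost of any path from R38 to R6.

11 hops' cost

Settle nodes by increasing distance from R38:
R38: 0
R3: 1  (via R38)
R28: 5  (via R3)
R4: 6  (via R28)
R19: 6  (via R3)
R29: 7  (via R38)
R10: 8  (via R3)
R8: 8  (via R4)
R18: 9  (via R38)
R6: 11  (via R28)
Shortest route: R38 → R3 → R28 → R6 = 11 hops' cost.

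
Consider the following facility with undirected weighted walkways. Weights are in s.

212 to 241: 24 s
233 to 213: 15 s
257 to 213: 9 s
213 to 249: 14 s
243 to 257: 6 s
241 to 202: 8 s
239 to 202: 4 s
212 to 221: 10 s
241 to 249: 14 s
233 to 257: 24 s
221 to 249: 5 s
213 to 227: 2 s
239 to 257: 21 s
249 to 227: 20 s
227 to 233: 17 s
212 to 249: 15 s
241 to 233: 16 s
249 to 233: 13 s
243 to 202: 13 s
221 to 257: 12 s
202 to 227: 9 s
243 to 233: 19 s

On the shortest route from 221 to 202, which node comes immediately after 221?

Compare a few routes:
221 - 249 - 241 - 202: 5+14+8 = 27
221 - 249 - 213 - 227 - 202: 5+14+2+9 = 30
Cheapest is 221 - 249 - 241 - 202 at 27 s.
So from 221 the first move is to 249.

249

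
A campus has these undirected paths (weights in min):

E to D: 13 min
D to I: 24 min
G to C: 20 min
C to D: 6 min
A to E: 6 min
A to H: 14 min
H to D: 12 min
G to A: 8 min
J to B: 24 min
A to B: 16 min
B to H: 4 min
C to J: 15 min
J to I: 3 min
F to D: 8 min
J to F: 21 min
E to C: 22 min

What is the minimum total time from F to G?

34 min

Enumerating some paths:
F–D–H–B–A–G: 8+12+4+16+8 = 48
F–D–H–A–G: 8+12+14+8 = 42
F–D–C–G: 8+6+20 = 34
F–D–E–A–G: 8+13+6+8 = 35
The minimum is 34 min via F–D–C–G.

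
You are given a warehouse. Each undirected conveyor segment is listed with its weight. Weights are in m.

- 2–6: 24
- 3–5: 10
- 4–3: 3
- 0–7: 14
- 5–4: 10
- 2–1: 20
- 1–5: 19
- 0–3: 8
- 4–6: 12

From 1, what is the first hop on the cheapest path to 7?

5

Enumerating some paths:
1 → 5 → 3 → 0 → 7: 19+10+8+14 = 51
1 → 5 → 4 → 3 → 0 → 7: 19+10+3+8+14 = 54
1 → 2 → 6 → 4 → 3 → 0 → 7: 20+24+12+3+8+14 = 81
1 → 2 → 6 → 4 → 5 → 3 → 0 → 7: 20+24+12+10+10+8+14 = 98
The minimum is 51 m via 1 → 5 → 3 → 0 → 7.
So from 1 the first move is to 5.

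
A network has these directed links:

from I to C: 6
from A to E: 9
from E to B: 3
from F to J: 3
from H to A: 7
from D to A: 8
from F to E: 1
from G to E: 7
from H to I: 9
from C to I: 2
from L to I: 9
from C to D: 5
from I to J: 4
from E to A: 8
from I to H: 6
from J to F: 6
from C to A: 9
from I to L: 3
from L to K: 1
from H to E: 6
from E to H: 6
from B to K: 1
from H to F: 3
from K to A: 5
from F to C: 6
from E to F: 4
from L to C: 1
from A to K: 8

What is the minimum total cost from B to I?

27

Candidate routes:
B → K → A → E → F → C → I: 1+5+9+4+6+2 = 27
B → K → A → E → H → I: 1+5+9+6+9 = 30
B → K → A → E → H → F → C → I: 1+5+9+6+3+6+2 = 32
Cheapest is B → K → A → E → F → C → I at 27.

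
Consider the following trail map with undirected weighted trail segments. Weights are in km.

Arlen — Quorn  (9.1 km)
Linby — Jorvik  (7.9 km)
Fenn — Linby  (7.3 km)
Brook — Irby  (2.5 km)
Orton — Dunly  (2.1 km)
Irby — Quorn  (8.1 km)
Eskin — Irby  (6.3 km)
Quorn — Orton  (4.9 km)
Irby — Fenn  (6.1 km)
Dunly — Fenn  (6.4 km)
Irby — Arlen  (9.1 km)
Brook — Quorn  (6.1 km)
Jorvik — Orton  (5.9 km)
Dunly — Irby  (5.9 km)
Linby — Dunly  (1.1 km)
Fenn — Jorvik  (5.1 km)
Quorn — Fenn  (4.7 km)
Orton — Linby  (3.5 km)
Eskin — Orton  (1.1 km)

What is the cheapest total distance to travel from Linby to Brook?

Compare a few routes:
Linby - Dunly - Irby - Brook: 1.1+5.9+2.5 = 9.5
Linby - Orton - Eskin - Irby - Brook: 3.5+1.1+6.3+2.5 = 13.4
Linby - Dunly - Orton - Eskin - Irby - Brook: 1.1+2.1+1.1+6.3+2.5 = 13.1
Linby - Orton - Dunly - Irby - Brook: 3.5+2.1+5.9+2.5 = 14
The minimum is 9.5 km via Linby - Dunly - Irby - Brook.

9.5 km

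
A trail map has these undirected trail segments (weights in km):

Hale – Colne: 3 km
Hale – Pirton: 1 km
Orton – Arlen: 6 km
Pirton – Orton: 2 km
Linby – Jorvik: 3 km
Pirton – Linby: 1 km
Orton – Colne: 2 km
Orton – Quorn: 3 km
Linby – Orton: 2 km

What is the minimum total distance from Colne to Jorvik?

Shortest distances from Colne:
Colne: 0
Orton: 2  (via Colne)
Hale: 3  (via Colne)
Pirton: 4  (via Orton)
Linby: 4  (via Orton)
Quorn: 5  (via Orton)
Jorvik: 7  (via Linby)
Shortest route: Colne → Orton → Linby → Jorvik = 7 km.

7 km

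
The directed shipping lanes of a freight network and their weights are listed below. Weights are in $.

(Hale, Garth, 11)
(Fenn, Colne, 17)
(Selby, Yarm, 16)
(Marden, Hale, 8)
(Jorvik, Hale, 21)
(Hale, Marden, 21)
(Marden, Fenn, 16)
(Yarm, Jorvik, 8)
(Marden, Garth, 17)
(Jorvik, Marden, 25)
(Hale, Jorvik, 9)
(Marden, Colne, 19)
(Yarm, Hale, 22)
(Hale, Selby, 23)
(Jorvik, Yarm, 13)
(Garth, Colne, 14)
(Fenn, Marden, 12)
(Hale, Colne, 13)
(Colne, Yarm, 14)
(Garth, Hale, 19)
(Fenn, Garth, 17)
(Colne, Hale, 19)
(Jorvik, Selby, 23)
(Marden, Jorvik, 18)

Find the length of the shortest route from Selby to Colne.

$51

Running Dijkstra from Selby:
Selby: 0
Yarm: 16  (via Selby)
Jorvik: 24  (via Yarm)
Hale: 38  (via Yarm)
Marden: 49  (via Jorvik)
Garth: 49  (via Hale)
Colne: 51  (via Hale)
Shortest route: Selby–Yarm–Hale–Colne = $51.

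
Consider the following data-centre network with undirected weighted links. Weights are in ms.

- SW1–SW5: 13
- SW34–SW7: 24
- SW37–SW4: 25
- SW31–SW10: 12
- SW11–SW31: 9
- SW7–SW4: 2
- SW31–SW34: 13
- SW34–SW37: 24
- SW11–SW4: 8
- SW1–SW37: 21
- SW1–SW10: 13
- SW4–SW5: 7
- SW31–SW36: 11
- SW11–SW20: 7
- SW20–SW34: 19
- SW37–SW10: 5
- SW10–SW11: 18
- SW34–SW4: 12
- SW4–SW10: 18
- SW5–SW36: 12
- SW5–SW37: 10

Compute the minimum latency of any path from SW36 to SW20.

27 ms

Candidate routes:
SW36 - SW5 - SW4 - SW11 - SW20: 12+7+8+7 = 34
SW36 - SW31 - SW11 - SW20: 11+9+7 = 27
The minimum is 27 ms via SW36 - SW31 - SW11 - SW20.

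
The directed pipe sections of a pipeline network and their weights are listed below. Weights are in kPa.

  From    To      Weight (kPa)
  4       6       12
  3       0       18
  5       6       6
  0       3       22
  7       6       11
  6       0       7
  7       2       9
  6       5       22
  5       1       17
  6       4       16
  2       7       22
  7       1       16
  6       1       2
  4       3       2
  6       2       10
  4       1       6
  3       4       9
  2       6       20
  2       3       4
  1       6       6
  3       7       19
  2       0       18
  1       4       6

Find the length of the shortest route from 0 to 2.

50 kPa

Shortest distances from 0:
0: 0
3: 22  (via 0)
4: 31  (via 3)
1: 37  (via 4)
7: 41  (via 3)
6: 43  (via 4)
2: 50  (via 7)
Shortest route: 0–3–7–2 = 50 kPa.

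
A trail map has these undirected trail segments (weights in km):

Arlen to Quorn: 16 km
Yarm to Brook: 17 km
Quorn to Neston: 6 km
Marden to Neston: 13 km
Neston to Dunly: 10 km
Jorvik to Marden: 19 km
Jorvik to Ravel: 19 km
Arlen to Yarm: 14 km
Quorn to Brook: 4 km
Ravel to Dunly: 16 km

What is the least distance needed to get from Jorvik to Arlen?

Shortest distances from Jorvik:
Jorvik: 0
Ravel: 19  (via Jorvik)
Marden: 19  (via Jorvik)
Neston: 32  (via Marden)
Dunly: 35  (via Ravel)
Quorn: 38  (via Neston)
Brook: 42  (via Quorn)
Arlen: 54  (via Quorn)
Shortest route: Jorvik → Marden → Neston → Quorn → Arlen = 54 km.

54 km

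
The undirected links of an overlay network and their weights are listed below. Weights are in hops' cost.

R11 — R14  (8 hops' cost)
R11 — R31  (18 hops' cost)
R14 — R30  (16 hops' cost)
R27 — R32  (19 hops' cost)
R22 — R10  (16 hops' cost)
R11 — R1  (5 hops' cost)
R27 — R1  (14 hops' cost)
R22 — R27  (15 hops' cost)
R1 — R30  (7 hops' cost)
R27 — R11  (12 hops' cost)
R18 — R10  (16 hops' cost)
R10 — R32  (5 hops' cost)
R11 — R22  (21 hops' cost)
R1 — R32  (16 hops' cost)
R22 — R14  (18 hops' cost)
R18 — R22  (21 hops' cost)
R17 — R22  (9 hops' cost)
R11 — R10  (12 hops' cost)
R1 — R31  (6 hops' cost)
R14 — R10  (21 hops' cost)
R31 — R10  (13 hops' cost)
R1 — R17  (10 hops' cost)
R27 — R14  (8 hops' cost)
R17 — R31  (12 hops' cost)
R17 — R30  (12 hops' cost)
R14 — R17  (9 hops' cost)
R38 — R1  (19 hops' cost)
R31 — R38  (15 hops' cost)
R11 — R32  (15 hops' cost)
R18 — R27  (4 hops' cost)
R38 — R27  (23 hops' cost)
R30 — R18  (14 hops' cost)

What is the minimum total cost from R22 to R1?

19 hops' cost

Compare a few routes:
R22–R17–R1: 9+10 = 19
R22–R17–R31–R1: 9+12+6 = 27
R22–R11–R1: 21+5 = 26
Cheapest is R22–R17–R1 at 19 hops' cost.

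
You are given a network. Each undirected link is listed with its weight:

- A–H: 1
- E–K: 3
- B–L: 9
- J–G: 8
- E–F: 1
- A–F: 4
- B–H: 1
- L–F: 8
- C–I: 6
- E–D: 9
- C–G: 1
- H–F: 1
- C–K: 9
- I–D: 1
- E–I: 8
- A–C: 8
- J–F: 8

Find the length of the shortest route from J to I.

15

Compare a few routes:
J - F - E - I: 8+1+8 = 17
J - G - C - I: 8+1+6 = 15
J - F - E - D - I: 8+1+9+1 = 19
The minimum is 15 via J - G - C - I.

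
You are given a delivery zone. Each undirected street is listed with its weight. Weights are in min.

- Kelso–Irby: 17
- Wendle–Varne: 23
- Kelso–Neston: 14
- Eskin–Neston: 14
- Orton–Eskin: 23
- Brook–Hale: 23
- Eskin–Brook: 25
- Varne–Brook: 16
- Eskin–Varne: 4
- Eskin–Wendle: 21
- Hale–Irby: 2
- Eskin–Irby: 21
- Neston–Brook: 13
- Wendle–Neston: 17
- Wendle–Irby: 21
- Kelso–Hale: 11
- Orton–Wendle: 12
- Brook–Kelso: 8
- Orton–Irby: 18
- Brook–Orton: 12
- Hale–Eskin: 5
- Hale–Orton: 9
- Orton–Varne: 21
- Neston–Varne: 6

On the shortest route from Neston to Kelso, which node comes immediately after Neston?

Kelso

Compare a few routes:
Neston–Brook–Kelso: 13+8 = 21
Neston–Kelso: 14 = 14
Neston–Varne–Eskin–Hale–Kelso: 6+4+5+11 = 26
Neston–Eskin–Hale–Kelso: 14+5+11 = 30
The minimum is 14 min via Neston–Kelso.
So from Neston the first move is to Kelso.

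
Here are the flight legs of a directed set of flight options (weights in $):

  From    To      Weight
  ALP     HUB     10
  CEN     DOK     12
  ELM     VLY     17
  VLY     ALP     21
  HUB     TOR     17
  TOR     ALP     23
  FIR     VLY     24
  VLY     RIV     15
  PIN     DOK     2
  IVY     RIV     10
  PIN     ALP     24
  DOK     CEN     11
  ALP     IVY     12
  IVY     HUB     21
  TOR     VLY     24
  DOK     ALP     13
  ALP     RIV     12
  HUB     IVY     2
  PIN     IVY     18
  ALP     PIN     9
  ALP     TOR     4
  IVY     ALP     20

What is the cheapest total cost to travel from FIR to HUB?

Running Dijkstra from FIR:
FIR: 0
VLY: 24  (via FIR)
RIV: 39  (via VLY)
ALP: 45  (via VLY)
TOR: 49  (via ALP)
PIN: 54  (via ALP)
HUB: 55  (via ALP)
Shortest route: FIR → VLY → ALP → HUB = $55.

$55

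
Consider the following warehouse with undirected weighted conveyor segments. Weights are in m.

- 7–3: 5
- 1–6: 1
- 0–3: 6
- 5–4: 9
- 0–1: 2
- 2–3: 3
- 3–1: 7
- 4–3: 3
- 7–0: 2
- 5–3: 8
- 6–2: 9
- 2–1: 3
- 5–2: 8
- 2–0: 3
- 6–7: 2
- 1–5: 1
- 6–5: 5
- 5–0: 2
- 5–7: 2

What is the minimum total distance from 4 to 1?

Settle nodes by increasing distance from 4:
4: 0
3: 3  (via 4)
2: 6  (via 3)
7: 8  (via 3)
0: 9  (via 3)
1: 9  (via 2)
Shortest route: 4–3–2–1 = 9 m.

9 m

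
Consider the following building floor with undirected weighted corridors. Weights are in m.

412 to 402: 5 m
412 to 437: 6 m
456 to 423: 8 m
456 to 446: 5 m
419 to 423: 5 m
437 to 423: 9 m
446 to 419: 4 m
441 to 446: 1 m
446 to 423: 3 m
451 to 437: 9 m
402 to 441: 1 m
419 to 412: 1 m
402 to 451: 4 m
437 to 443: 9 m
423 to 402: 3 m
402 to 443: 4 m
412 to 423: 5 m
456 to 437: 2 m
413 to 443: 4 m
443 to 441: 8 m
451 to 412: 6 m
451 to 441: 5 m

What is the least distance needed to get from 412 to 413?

Shortest distances from 412:
412: 0
419: 1  (via 412)
423: 5  (via 412)
446: 5  (via 419)
402: 5  (via 412)
437: 6  (via 412)
451: 6  (via 412)
441: 6  (via 446)
456: 8  (via 437)
443: 9  (via 402)
413: 13  (via 443)
Shortest route: 412–402–443–413 = 13 m.

13 m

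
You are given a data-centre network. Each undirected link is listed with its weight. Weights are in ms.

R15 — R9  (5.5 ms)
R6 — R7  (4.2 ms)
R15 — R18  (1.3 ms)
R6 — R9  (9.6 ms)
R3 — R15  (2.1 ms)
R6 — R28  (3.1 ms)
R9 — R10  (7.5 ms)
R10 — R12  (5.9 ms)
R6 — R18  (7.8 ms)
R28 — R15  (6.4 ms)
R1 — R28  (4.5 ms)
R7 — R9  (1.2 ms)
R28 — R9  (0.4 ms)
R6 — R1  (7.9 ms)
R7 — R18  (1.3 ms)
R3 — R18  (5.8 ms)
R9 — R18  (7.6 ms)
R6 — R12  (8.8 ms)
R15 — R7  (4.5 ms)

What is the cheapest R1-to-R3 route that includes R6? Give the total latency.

Best R1 to R6: R1–R28–R6 costing 7.6
Best R6 to R3: R6–R7–R18–R15–R3 costing 8.9
Total via R6: 7.6 + 8.9 = 16.5 ms.

16.5 ms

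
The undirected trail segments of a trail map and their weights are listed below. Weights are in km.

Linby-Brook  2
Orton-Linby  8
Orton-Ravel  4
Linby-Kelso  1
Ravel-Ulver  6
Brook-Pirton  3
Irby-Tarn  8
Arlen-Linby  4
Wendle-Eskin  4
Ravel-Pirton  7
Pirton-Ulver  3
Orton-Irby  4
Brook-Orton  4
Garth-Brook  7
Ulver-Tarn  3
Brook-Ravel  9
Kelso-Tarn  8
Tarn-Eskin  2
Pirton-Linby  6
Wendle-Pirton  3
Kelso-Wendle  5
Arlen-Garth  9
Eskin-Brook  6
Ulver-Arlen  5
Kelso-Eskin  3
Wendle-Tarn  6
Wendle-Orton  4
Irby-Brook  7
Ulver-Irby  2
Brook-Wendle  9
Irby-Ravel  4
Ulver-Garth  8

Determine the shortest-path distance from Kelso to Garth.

10 km

Compare a few routes:
Kelso → Linby → Brook → Garth: 1+2+7 = 10
Kelso → Linby → Arlen → Garth: 1+4+9 = 14
The minimum is 10 km via Kelso → Linby → Brook → Garth.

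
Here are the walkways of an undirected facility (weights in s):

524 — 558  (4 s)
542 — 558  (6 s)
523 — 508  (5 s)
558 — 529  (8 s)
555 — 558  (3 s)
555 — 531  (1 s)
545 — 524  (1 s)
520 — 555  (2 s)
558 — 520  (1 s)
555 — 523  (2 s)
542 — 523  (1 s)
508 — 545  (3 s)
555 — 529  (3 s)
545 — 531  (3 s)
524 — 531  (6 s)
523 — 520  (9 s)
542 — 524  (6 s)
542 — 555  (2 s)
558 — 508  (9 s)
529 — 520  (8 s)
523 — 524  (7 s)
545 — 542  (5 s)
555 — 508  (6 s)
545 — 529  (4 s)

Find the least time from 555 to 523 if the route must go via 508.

11 s

Best 555 to 508: 555–508 costing 6
Best 508 to 523: 508–523 costing 5
Total via 508: 6 + 5 = 11 s.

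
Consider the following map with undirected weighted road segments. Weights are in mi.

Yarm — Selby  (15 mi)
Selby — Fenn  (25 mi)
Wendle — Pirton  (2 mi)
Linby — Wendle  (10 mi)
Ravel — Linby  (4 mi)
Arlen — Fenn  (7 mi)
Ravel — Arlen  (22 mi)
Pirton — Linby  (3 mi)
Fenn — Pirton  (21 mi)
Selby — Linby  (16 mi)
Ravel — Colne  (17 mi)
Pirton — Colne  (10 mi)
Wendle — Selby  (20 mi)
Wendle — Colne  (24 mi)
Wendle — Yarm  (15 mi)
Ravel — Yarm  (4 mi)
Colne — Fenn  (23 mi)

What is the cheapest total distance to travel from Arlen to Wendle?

Shortest distances from Arlen:
Arlen: 0
Fenn: 7  (via Arlen)
Ravel: 22  (via Arlen)
Linby: 26  (via Ravel)
Yarm: 26  (via Ravel)
Pirton: 28  (via Fenn)
Wendle: 30  (via Pirton)
Shortest route: Arlen–Fenn–Pirton–Wendle = 30 mi.

30 mi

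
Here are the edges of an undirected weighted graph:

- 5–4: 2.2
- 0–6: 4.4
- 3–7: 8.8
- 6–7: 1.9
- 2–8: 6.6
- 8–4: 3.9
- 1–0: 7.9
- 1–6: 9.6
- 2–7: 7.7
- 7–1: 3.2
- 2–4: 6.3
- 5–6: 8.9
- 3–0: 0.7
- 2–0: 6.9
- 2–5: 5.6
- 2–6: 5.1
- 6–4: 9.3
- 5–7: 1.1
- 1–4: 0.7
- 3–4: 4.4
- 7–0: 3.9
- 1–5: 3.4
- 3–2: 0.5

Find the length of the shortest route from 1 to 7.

Enumerating some paths:
1–7: 3.2 = 3.2
1–4–5–7: 0.7+2.2+1.1 = 4
1–5–7: 3.4+1.1 = 4.5
The minimum is 3.2 via 1–7.

3.2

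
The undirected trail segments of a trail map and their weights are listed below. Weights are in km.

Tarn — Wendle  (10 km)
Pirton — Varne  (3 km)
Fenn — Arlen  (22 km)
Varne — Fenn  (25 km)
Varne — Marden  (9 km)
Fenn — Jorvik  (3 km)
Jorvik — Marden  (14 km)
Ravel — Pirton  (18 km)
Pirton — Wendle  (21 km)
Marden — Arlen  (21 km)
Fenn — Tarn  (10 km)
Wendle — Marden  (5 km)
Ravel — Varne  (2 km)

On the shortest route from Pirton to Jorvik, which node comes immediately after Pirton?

Enumerating some paths:
Pirton → Varne → Marden → Jorvik: 3+9+14 = 26
Pirton → Varne → Fenn → Jorvik: 3+25+3 = 31
Cheapest is Pirton → Varne → Marden → Jorvik at 26 km.
So from Pirton the first move is to Varne.

Varne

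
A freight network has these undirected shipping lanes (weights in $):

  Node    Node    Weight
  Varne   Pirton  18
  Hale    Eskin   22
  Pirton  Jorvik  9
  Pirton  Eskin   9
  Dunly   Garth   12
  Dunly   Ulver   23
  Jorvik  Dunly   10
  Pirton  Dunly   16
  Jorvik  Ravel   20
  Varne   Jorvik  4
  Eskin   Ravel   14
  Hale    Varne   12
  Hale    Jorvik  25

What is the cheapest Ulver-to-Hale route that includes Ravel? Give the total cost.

Shortest Ulver→Ravel: Ulver → Dunly → Jorvik → Ravel = 53
Best Ravel to Hale: Ravel → Eskin → Hale costing 36
Total via Ravel: 53 + 36 = $89.

$89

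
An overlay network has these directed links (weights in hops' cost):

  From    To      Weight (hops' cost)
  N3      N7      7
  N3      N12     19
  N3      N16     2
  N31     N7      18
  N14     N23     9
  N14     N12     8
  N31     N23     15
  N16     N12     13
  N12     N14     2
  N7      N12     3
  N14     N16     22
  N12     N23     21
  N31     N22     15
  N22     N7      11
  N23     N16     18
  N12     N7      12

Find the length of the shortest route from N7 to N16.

27 hops' cost

Running Dijkstra from N7:
N7: 0
N12: 3  (via N7)
N14: 5  (via N12)
N23: 14  (via N14)
N16: 27  (via N14)
Shortest route: N7–N12–N14–N16 = 27 hops' cost.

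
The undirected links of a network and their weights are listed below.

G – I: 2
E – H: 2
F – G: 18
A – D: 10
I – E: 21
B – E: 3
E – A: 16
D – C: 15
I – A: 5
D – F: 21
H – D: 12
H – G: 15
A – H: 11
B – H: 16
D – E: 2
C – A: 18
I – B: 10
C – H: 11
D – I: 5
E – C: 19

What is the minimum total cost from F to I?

20

Enumerating some paths:
F - D - A - I: 21+10+5 = 36
F - D - I: 21+5 = 26
F - G - I: 18+2 = 20
The minimum is 20 via F - G - I.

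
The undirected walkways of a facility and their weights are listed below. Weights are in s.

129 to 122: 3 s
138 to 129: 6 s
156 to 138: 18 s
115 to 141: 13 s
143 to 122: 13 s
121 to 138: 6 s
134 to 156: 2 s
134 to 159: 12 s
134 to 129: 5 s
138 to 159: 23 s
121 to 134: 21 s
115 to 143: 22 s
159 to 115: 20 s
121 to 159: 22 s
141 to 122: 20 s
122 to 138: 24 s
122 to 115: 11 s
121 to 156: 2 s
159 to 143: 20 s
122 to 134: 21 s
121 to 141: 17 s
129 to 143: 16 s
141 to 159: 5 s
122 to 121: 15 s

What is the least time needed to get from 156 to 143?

Shortest distances from 156:
156: 0
121: 2  (via 156)
134: 2  (via 156)
129: 7  (via 134)
138: 8  (via 121)
122: 10  (via 129)
159: 14  (via 134)
141: 19  (via 121)
115: 21  (via 122)
143: 23  (via 129)
Shortest route: 156 → 134 → 129 → 143 = 23 s.

23 s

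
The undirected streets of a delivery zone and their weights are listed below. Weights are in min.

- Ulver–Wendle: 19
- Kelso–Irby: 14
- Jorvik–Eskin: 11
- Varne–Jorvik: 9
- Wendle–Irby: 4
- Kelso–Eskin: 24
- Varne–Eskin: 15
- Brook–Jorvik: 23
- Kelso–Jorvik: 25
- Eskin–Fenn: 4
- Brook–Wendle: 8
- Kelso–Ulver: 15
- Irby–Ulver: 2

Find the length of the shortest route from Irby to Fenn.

Settle nodes by increasing distance from Irby:
Irby: 0
Ulver: 2  (via Irby)
Wendle: 4  (via Irby)
Brook: 12  (via Wendle)
Kelso: 14  (via Irby)
Jorvik: 35  (via Brook)
Eskin: 38  (via Kelso)
Fenn: 42  (via Eskin)
Shortest route: Irby–Kelso–Eskin–Fenn = 42 min.

42 min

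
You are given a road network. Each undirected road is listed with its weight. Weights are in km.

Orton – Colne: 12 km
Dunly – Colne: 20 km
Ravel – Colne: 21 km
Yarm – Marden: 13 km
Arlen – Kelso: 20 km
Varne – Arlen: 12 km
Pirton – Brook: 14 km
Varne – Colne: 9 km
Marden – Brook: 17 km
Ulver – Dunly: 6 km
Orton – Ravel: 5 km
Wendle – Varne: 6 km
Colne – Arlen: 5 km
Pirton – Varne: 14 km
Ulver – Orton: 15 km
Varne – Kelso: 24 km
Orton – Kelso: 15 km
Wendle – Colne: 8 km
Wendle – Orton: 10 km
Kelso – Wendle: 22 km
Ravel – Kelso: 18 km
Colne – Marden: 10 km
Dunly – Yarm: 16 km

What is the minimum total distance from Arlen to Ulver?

31 km

Candidate routes:
Arlen - Colne - Orton - Ulver: 5+12+15 = 32
Arlen - Colne - Wendle - Orton - Ulver: 5+8+10+15 = 38
Arlen - Colne - Dunly - Ulver: 5+20+6 = 31
The minimum is 31 km via Arlen - Colne - Dunly - Ulver.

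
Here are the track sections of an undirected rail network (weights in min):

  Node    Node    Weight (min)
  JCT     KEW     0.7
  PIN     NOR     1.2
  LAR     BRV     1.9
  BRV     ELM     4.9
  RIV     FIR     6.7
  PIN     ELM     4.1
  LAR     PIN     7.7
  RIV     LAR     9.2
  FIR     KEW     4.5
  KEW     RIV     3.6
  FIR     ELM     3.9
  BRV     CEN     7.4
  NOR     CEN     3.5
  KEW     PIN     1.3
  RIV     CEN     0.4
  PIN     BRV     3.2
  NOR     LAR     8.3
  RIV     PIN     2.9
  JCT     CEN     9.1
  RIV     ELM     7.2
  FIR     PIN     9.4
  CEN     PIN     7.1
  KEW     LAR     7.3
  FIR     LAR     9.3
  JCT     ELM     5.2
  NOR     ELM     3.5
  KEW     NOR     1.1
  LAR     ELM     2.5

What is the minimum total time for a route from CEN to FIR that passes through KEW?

Best CEN to KEW: CEN → RIV → KEW costing 4
Shortest KEW→FIR: KEW → FIR = 4.5
Total via KEW: 4 + 4.5 = 8.5 min.

8.5 min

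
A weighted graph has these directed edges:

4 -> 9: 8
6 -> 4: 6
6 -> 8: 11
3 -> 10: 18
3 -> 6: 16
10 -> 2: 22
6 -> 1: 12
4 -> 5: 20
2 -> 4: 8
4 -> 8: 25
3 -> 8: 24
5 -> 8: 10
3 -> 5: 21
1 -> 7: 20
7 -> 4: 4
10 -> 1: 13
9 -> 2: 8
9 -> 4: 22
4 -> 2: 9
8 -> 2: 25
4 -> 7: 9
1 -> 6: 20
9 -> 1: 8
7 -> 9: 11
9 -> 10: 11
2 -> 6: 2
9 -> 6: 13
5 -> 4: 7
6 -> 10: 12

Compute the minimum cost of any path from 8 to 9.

Enumerating some paths:
8 - 2 - 4 - 7 - 9: 25+8+9+11 = 53
8 - 2 - 4 - 9: 25+8+8 = 41
8 - 2 - 6 - 4 - 7 - 9: 25+2+6+9+11 = 53
Cheapest is 8 - 2 - 4 - 9 at 41.

41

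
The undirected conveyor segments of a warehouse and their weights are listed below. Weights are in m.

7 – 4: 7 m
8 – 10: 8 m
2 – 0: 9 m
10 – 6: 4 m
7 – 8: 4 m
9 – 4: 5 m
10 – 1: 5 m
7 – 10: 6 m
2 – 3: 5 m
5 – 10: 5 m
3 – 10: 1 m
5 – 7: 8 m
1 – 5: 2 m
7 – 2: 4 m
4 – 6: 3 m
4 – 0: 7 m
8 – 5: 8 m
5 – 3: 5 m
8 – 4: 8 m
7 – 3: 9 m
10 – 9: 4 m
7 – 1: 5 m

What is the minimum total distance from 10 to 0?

14 m

Enumerating some paths:
10–9–4–0: 4+5+7 = 16
10–6–4–0: 4+3+7 = 14
10–7–2–0: 6+4+9 = 19
10–3–2–0: 1+5+9 = 15
The minimum is 14 m via 10–6–4–0.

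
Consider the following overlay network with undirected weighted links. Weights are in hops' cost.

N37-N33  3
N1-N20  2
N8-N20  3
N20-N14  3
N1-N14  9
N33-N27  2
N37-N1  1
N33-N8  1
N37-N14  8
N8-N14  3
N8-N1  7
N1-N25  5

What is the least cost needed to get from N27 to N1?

Candidate routes:
N27 → N33 → N8 → N20 → N1: 2+1+3+2 = 8
N27 → N33 → N8 → N1: 2+1+7 = 10
N27 → N33 → N8 → N14 → N20 → N1: 2+1+3+3+2 = 11
N27 → N33 → N37 → N1: 2+3+1 = 6
Cheapest is N27 → N33 → N37 → N1 at 6 hops' cost.

6 hops' cost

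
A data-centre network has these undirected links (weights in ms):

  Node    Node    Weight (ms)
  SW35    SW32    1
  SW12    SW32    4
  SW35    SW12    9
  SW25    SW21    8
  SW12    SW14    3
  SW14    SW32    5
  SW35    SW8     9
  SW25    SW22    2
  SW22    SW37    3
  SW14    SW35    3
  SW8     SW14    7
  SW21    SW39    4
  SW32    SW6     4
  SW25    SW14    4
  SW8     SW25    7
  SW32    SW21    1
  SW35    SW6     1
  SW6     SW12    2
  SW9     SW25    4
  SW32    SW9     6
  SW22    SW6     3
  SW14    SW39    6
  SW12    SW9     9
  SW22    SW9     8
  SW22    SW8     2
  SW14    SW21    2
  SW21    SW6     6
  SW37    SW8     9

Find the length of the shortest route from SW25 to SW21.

6 ms

Candidate routes:
SW25 - SW22 - SW6 - SW35 - SW32 - SW21: 2+3+1+1+1 = 8
SW25 - SW14 - SW21: 4+2 = 6
SW25 - SW21: 8 = 8
SW25 - SW14 - SW35 - SW32 - SW21: 4+3+1+1 = 9
The minimum is 6 ms via SW25 - SW14 - SW21.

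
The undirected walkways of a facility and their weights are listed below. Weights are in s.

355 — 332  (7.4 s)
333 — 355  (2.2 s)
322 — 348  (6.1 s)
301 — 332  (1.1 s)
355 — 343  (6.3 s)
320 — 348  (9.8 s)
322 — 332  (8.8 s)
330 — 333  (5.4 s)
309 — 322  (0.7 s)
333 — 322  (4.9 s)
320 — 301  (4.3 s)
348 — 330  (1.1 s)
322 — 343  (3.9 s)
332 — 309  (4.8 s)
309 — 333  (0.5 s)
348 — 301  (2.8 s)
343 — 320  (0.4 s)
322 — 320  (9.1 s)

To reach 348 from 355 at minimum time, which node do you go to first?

333

Candidate routes:
355 - 333 - 309 - 322 - 348: 2.2+0.5+0.7+6.1 = 9.5
355 - 333 - 330 - 348: 2.2+5.4+1.1 = 8.7
The minimum is 8.7 s via 355 - 333 - 330 - 348.
So from 355 the first move is to 333.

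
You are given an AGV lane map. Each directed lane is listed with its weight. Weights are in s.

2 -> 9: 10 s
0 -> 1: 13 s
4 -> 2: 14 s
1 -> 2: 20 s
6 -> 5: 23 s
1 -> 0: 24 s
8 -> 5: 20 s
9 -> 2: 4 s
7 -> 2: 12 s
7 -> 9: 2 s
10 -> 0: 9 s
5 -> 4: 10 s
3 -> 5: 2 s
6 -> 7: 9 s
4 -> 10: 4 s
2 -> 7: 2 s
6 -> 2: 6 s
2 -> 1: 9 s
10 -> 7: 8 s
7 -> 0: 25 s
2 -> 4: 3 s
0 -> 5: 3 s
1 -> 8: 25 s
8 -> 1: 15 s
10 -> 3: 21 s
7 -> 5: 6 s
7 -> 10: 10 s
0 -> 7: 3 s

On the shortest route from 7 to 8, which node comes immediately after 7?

9

Compare a few routes:
7 → 9 → 2 → 1 → 8: 2+4+9+25 = 40
7 → 10 → 0 → 1 → 8: 10+9+13+25 = 57
7 → 2 → 1 → 8: 12+9+25 = 46
Cheapest is 7 → 9 → 2 → 1 → 8 at 40 s.
So from 7 the first move is to 9.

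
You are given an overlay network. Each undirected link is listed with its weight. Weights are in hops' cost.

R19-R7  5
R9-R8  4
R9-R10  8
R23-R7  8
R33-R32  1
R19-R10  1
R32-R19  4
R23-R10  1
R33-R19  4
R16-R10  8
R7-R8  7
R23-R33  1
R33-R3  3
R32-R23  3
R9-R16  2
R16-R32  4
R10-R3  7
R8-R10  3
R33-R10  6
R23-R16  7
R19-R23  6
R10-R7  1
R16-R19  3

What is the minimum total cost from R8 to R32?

Candidate routes:
R8 → R10 → R19 → R32: 3+1+4 = 8
R8 → R10 → R23 → R33 → R32: 3+1+1+1 = 6
R8 → R10 → R23 → R32: 3+1+3 = 7
Cheapest is R8 → R10 → R23 → R33 → R32 at 6 hops' cost.

6 hops' cost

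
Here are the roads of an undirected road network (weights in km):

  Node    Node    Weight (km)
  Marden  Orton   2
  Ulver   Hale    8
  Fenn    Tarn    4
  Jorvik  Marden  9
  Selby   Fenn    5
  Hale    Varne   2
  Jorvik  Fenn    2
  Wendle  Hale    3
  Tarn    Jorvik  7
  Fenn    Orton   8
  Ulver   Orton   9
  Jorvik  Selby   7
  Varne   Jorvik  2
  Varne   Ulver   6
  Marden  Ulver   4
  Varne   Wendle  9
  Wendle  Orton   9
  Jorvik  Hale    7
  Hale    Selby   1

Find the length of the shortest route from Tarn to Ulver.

14 km

Enumerating some paths:
Tarn - Fenn - Jorvik - Varne - Ulver: 4+2+2+6 = 14
Tarn - Jorvik - Varne - Ulver: 7+2+6 = 15
Tarn - Fenn - Selby - Hale - Ulver: 4+5+1+8 = 18
Cheapest is Tarn - Fenn - Jorvik - Varne - Ulver at 14 km.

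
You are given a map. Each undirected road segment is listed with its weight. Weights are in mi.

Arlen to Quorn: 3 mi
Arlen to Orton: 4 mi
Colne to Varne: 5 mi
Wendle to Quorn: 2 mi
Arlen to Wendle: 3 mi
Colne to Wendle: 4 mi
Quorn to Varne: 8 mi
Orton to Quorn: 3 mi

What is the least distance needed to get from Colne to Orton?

Shortest distances from Colne:
Colne: 0
Wendle: 4  (via Colne)
Varne: 5  (via Colne)
Quorn: 6  (via Wendle)
Arlen: 7  (via Wendle)
Orton: 9  (via Quorn)
Shortest route: Colne → Wendle → Quorn → Orton = 9 mi.

9 mi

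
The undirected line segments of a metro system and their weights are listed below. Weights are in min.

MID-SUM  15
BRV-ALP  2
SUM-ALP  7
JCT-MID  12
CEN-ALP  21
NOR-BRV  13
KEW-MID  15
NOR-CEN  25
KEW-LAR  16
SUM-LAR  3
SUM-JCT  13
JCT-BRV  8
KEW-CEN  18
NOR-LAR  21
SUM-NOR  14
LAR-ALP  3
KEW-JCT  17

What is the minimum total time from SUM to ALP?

Enumerating some paths:
SUM → ALP: 7 = 7
SUM → LAR → ALP: 3+3 = 6
Cheapest is SUM → LAR → ALP at 6 min.

6 min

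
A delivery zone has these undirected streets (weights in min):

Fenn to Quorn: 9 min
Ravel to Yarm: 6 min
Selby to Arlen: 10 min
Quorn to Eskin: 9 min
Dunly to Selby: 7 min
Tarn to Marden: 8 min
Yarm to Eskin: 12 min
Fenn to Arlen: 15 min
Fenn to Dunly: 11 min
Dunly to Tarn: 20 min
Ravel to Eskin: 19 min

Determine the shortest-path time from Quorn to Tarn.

40 min

Running Dijkstra from Quorn:
Quorn: 0
Fenn: 9  (via Quorn)
Eskin: 9  (via Quorn)
Dunly: 20  (via Fenn)
Yarm: 21  (via Eskin)
Arlen: 24  (via Fenn)
Selby: 27  (via Dunly)
Ravel: 27  (via Yarm)
Tarn: 40  (via Dunly)
Shortest route: Quorn → Fenn → Dunly → Tarn = 40 min.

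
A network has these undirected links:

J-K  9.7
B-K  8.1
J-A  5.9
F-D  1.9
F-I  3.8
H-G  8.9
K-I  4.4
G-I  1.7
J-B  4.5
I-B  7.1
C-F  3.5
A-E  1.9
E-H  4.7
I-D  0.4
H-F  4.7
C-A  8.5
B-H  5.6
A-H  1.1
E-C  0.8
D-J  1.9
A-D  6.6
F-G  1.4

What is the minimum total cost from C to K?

10.2

Compare a few routes:
C - F - G - I - K: 3.5+1.4+1.7+4.4 = 11
C - F - D - I - K: 3.5+1.9+0.4+4.4 = 10.2
C - F - I - K: 3.5+3.8+4.4 = 11.7
C - E - A - D - I - K: 0.8+1.9+6.6+0.4+4.4 = 14.1
Cheapest is C - F - D - I - K at 10.2.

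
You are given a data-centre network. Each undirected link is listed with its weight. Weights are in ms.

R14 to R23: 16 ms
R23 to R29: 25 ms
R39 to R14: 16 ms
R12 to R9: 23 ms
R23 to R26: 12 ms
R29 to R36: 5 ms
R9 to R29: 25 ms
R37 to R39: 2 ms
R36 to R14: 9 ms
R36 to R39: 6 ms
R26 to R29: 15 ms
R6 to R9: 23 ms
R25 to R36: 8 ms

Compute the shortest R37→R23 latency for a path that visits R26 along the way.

40 ms

Best R37 to R26: R37 → R39 → R36 → R29 → R26 costing 28
Shortest R26→R23: R26 → R23 = 12
Total via R26: 28 + 12 = 40 ms.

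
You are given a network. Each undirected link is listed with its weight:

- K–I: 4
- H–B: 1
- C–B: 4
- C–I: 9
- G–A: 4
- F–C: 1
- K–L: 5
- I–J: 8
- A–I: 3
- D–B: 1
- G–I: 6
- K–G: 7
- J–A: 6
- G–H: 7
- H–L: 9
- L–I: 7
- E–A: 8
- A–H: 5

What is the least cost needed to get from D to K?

14

Shortest distances from D:
D: 0
B: 1  (via D)
H: 2  (via B)
C: 5  (via B)
F: 6  (via C)
A: 7  (via H)
G: 9  (via H)
I: 10  (via A)
L: 11  (via H)
J: 13  (via A)
K: 14  (via I)
Shortest route: D–B–H–A–I–K = 14.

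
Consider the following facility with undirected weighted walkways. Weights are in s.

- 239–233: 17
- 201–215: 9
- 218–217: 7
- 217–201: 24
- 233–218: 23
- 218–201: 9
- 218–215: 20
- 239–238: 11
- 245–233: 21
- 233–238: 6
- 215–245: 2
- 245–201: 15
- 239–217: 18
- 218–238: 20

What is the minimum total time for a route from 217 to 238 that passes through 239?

29 s

Best 217 to 239: 217–239 costing 18
Shortest 239→238: 239–238 = 11
Total via 239: 18 + 11 = 29 s.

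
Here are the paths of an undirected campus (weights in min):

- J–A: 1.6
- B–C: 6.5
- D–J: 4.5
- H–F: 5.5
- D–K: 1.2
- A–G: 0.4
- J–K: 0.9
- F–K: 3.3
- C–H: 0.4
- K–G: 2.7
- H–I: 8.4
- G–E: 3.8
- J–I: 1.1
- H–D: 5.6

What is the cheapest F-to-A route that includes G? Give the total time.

Best F to G: F–K–G costing 6
Best G to A: G–A costing 0.4
Total via G: 6 + 0.4 = 6.4 min.

6.4 min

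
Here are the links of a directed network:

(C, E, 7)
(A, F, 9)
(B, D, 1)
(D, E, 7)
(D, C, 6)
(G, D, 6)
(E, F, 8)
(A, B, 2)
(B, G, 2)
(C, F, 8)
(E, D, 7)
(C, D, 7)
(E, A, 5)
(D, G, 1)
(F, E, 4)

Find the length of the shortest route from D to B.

Compare a few routes:
D–C–F–E–A–B: 6+8+4+5+2 = 25
D–E–A–B: 7+5+2 = 14
D–C–E–A–B: 6+7+5+2 = 20
Cheapest is D–E–A–B at 14.

14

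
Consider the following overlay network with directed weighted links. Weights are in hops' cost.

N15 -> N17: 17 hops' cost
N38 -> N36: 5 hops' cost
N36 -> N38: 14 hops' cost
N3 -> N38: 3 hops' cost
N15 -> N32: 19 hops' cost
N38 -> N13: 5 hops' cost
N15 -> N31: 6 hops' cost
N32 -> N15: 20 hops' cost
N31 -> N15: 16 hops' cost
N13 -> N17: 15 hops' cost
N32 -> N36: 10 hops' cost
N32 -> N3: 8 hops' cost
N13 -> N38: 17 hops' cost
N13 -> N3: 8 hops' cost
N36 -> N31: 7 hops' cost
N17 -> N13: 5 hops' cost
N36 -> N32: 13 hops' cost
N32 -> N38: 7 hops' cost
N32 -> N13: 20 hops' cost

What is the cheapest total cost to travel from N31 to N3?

Candidate routes:
N31–N15–N32–N3: 16+19+8 = 43
N31–N15–N17–N13–N3: 16+17+5+8 = 46
The minimum is 43 hops' cost via N31–N15–N32–N3.

43 hops' cost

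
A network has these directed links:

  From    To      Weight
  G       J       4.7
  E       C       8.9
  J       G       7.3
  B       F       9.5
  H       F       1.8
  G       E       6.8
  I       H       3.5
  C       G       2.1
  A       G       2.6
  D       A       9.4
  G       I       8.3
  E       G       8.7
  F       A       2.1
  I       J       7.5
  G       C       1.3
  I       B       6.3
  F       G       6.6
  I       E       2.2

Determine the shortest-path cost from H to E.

Running Dijkstra from H:
H: 0
F: 1.8  (via H)
A: 3.9  (via F)
G: 6.5  (via A)
C: 7.8  (via G)
J: 11.2  (via G)
E: 13.3  (via G)
Shortest route: H–F–A–G–E = 13.3.

13.3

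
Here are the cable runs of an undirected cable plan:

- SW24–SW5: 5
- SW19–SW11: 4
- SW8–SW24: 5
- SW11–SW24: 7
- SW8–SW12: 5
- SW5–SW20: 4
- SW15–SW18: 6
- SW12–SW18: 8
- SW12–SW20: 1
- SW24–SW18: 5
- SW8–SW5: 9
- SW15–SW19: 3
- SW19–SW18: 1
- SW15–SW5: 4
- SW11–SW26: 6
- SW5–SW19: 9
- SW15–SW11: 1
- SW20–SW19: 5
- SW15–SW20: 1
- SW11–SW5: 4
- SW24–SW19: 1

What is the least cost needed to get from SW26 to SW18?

11

Running Dijkstra from SW26:
SW26: 0
SW11: 6  (via SW26)
SW15: 7  (via SW11)
SW20: 8  (via SW15)
SW12: 9  (via SW20)
SW5: 10  (via SW11)
SW19: 10  (via SW11)
SW18: 11  (via SW19)
Shortest route: SW26–SW11–SW19–SW18 = 11.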